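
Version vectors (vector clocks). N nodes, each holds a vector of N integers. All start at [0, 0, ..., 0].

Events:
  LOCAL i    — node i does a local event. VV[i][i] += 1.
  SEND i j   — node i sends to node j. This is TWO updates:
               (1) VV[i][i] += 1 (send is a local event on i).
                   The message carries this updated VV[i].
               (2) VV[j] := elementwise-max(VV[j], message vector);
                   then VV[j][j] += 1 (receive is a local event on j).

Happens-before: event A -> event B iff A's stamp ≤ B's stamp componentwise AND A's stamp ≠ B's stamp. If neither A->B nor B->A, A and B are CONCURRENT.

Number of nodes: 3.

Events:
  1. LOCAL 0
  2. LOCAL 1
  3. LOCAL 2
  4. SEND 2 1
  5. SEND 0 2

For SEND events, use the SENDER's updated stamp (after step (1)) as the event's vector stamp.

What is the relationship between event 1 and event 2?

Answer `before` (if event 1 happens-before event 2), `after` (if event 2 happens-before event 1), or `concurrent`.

Initial: VV[0]=[0, 0, 0]
Initial: VV[1]=[0, 0, 0]
Initial: VV[2]=[0, 0, 0]
Event 1: LOCAL 0: VV[0][0]++ -> VV[0]=[1, 0, 0]
Event 2: LOCAL 1: VV[1][1]++ -> VV[1]=[0, 1, 0]
Event 3: LOCAL 2: VV[2][2]++ -> VV[2]=[0, 0, 1]
Event 4: SEND 2->1: VV[2][2]++ -> VV[2]=[0, 0, 2], msg_vec=[0, 0, 2]; VV[1]=max(VV[1],msg_vec) then VV[1][1]++ -> VV[1]=[0, 2, 2]
Event 5: SEND 0->2: VV[0][0]++ -> VV[0]=[2, 0, 0], msg_vec=[2, 0, 0]; VV[2]=max(VV[2],msg_vec) then VV[2][2]++ -> VV[2]=[2, 0, 3]
Event 1 stamp: [1, 0, 0]
Event 2 stamp: [0, 1, 0]
[1, 0, 0] <= [0, 1, 0]? False
[0, 1, 0] <= [1, 0, 0]? False
Relation: concurrent

Answer: concurrent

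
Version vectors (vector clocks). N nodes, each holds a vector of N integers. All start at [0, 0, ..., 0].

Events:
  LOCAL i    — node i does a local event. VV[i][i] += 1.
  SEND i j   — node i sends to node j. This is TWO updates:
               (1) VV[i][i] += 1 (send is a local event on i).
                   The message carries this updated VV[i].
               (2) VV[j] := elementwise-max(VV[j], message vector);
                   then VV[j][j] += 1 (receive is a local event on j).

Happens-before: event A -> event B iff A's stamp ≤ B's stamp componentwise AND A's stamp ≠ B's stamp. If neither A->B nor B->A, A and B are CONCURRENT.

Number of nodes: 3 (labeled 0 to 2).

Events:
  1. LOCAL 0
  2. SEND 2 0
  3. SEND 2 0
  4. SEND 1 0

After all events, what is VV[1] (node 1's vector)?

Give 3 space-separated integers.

Answer: 0 1 0

Derivation:
Initial: VV[0]=[0, 0, 0]
Initial: VV[1]=[0, 0, 0]
Initial: VV[2]=[0, 0, 0]
Event 1: LOCAL 0: VV[0][0]++ -> VV[0]=[1, 0, 0]
Event 2: SEND 2->0: VV[2][2]++ -> VV[2]=[0, 0, 1], msg_vec=[0, 0, 1]; VV[0]=max(VV[0],msg_vec) then VV[0][0]++ -> VV[0]=[2, 0, 1]
Event 3: SEND 2->0: VV[2][2]++ -> VV[2]=[0, 0, 2], msg_vec=[0, 0, 2]; VV[0]=max(VV[0],msg_vec) then VV[0][0]++ -> VV[0]=[3, 0, 2]
Event 4: SEND 1->0: VV[1][1]++ -> VV[1]=[0, 1, 0], msg_vec=[0, 1, 0]; VV[0]=max(VV[0],msg_vec) then VV[0][0]++ -> VV[0]=[4, 1, 2]
Final vectors: VV[0]=[4, 1, 2]; VV[1]=[0, 1, 0]; VV[2]=[0, 0, 2]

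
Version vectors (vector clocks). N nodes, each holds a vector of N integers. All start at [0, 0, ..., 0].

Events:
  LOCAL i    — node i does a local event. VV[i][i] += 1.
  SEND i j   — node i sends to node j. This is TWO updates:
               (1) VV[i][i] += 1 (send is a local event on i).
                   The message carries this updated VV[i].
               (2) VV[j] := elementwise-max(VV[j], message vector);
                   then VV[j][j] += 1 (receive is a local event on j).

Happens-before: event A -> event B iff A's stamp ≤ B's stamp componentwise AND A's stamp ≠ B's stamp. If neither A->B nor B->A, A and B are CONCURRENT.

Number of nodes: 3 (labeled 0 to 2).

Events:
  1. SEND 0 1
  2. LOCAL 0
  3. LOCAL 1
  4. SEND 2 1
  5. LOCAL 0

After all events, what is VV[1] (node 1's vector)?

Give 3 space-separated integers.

Initial: VV[0]=[0, 0, 0]
Initial: VV[1]=[0, 0, 0]
Initial: VV[2]=[0, 0, 0]
Event 1: SEND 0->1: VV[0][0]++ -> VV[0]=[1, 0, 0], msg_vec=[1, 0, 0]; VV[1]=max(VV[1],msg_vec) then VV[1][1]++ -> VV[1]=[1, 1, 0]
Event 2: LOCAL 0: VV[0][0]++ -> VV[0]=[2, 0, 0]
Event 3: LOCAL 1: VV[1][1]++ -> VV[1]=[1, 2, 0]
Event 4: SEND 2->1: VV[2][2]++ -> VV[2]=[0, 0, 1], msg_vec=[0, 0, 1]; VV[1]=max(VV[1],msg_vec) then VV[1][1]++ -> VV[1]=[1, 3, 1]
Event 5: LOCAL 0: VV[0][0]++ -> VV[0]=[3, 0, 0]
Final vectors: VV[0]=[3, 0, 0]; VV[1]=[1, 3, 1]; VV[2]=[0, 0, 1]

Answer: 1 3 1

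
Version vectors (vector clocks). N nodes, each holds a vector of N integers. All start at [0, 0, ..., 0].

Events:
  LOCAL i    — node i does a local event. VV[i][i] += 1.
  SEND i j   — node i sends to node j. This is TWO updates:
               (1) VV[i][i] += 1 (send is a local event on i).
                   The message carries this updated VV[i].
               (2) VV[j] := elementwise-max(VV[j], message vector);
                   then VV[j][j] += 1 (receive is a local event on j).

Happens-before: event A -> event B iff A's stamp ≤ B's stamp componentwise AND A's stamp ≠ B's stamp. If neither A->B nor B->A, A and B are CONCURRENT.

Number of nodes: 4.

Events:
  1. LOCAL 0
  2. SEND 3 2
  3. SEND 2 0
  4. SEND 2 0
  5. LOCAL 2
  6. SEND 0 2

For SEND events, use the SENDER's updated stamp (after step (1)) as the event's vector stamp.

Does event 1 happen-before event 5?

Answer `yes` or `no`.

Answer: no

Derivation:
Initial: VV[0]=[0, 0, 0, 0]
Initial: VV[1]=[0, 0, 0, 0]
Initial: VV[2]=[0, 0, 0, 0]
Initial: VV[3]=[0, 0, 0, 0]
Event 1: LOCAL 0: VV[0][0]++ -> VV[0]=[1, 0, 0, 0]
Event 2: SEND 3->2: VV[3][3]++ -> VV[3]=[0, 0, 0, 1], msg_vec=[0, 0, 0, 1]; VV[2]=max(VV[2],msg_vec) then VV[2][2]++ -> VV[2]=[0, 0, 1, 1]
Event 3: SEND 2->0: VV[2][2]++ -> VV[2]=[0, 0, 2, 1], msg_vec=[0, 0, 2, 1]; VV[0]=max(VV[0],msg_vec) then VV[0][0]++ -> VV[0]=[2, 0, 2, 1]
Event 4: SEND 2->0: VV[2][2]++ -> VV[2]=[0, 0, 3, 1], msg_vec=[0, 0, 3, 1]; VV[0]=max(VV[0],msg_vec) then VV[0][0]++ -> VV[0]=[3, 0, 3, 1]
Event 5: LOCAL 2: VV[2][2]++ -> VV[2]=[0, 0, 4, 1]
Event 6: SEND 0->2: VV[0][0]++ -> VV[0]=[4, 0, 3, 1], msg_vec=[4, 0, 3, 1]; VV[2]=max(VV[2],msg_vec) then VV[2][2]++ -> VV[2]=[4, 0, 5, 1]
Event 1 stamp: [1, 0, 0, 0]
Event 5 stamp: [0, 0, 4, 1]
[1, 0, 0, 0] <= [0, 0, 4, 1]? False. Equal? False. Happens-before: False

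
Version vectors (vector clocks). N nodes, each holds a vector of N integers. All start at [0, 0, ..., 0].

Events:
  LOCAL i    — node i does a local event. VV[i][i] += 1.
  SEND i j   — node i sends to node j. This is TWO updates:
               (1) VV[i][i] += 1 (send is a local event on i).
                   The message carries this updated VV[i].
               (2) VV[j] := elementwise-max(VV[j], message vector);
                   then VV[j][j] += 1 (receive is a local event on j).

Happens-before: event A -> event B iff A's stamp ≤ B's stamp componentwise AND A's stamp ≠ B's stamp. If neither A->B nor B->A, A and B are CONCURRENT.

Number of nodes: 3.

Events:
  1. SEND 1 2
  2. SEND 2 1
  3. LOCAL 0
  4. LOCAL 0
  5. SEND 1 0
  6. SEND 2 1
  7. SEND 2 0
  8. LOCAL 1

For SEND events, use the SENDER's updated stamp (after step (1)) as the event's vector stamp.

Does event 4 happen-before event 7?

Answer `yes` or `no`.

Initial: VV[0]=[0, 0, 0]
Initial: VV[1]=[0, 0, 0]
Initial: VV[2]=[0, 0, 0]
Event 1: SEND 1->2: VV[1][1]++ -> VV[1]=[0, 1, 0], msg_vec=[0, 1, 0]; VV[2]=max(VV[2],msg_vec) then VV[2][2]++ -> VV[2]=[0, 1, 1]
Event 2: SEND 2->1: VV[2][2]++ -> VV[2]=[0, 1, 2], msg_vec=[0, 1, 2]; VV[1]=max(VV[1],msg_vec) then VV[1][1]++ -> VV[1]=[0, 2, 2]
Event 3: LOCAL 0: VV[0][0]++ -> VV[0]=[1, 0, 0]
Event 4: LOCAL 0: VV[0][0]++ -> VV[0]=[2, 0, 0]
Event 5: SEND 1->0: VV[1][1]++ -> VV[1]=[0, 3, 2], msg_vec=[0, 3, 2]; VV[0]=max(VV[0],msg_vec) then VV[0][0]++ -> VV[0]=[3, 3, 2]
Event 6: SEND 2->1: VV[2][2]++ -> VV[2]=[0, 1, 3], msg_vec=[0, 1, 3]; VV[1]=max(VV[1],msg_vec) then VV[1][1]++ -> VV[1]=[0, 4, 3]
Event 7: SEND 2->0: VV[2][2]++ -> VV[2]=[0, 1, 4], msg_vec=[0, 1, 4]; VV[0]=max(VV[0],msg_vec) then VV[0][0]++ -> VV[0]=[4, 3, 4]
Event 8: LOCAL 1: VV[1][1]++ -> VV[1]=[0, 5, 3]
Event 4 stamp: [2, 0, 0]
Event 7 stamp: [0, 1, 4]
[2, 0, 0] <= [0, 1, 4]? False. Equal? False. Happens-before: False

Answer: no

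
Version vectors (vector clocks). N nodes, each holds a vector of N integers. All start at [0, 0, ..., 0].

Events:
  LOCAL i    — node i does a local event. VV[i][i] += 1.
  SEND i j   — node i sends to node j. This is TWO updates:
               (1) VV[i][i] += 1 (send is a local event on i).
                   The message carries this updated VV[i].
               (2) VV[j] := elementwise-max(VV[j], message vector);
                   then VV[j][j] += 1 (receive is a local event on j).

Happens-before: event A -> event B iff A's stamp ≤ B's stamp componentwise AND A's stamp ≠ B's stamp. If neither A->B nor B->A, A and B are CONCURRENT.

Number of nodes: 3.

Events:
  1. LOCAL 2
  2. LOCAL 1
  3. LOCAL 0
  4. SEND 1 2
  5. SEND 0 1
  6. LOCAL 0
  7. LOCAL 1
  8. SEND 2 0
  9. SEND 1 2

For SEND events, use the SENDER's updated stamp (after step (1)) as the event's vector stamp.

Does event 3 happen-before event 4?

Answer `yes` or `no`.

Initial: VV[0]=[0, 0, 0]
Initial: VV[1]=[0, 0, 0]
Initial: VV[2]=[0, 0, 0]
Event 1: LOCAL 2: VV[2][2]++ -> VV[2]=[0, 0, 1]
Event 2: LOCAL 1: VV[1][1]++ -> VV[1]=[0, 1, 0]
Event 3: LOCAL 0: VV[0][0]++ -> VV[0]=[1, 0, 0]
Event 4: SEND 1->2: VV[1][1]++ -> VV[1]=[0, 2, 0], msg_vec=[0, 2, 0]; VV[2]=max(VV[2],msg_vec) then VV[2][2]++ -> VV[2]=[0, 2, 2]
Event 5: SEND 0->1: VV[0][0]++ -> VV[0]=[2, 0, 0], msg_vec=[2, 0, 0]; VV[1]=max(VV[1],msg_vec) then VV[1][1]++ -> VV[1]=[2, 3, 0]
Event 6: LOCAL 0: VV[0][0]++ -> VV[0]=[3, 0, 0]
Event 7: LOCAL 1: VV[1][1]++ -> VV[1]=[2, 4, 0]
Event 8: SEND 2->0: VV[2][2]++ -> VV[2]=[0, 2, 3], msg_vec=[0, 2, 3]; VV[0]=max(VV[0],msg_vec) then VV[0][0]++ -> VV[0]=[4, 2, 3]
Event 9: SEND 1->2: VV[1][1]++ -> VV[1]=[2, 5, 0], msg_vec=[2, 5, 0]; VV[2]=max(VV[2],msg_vec) then VV[2][2]++ -> VV[2]=[2, 5, 4]
Event 3 stamp: [1, 0, 0]
Event 4 stamp: [0, 2, 0]
[1, 0, 0] <= [0, 2, 0]? False. Equal? False. Happens-before: False

Answer: no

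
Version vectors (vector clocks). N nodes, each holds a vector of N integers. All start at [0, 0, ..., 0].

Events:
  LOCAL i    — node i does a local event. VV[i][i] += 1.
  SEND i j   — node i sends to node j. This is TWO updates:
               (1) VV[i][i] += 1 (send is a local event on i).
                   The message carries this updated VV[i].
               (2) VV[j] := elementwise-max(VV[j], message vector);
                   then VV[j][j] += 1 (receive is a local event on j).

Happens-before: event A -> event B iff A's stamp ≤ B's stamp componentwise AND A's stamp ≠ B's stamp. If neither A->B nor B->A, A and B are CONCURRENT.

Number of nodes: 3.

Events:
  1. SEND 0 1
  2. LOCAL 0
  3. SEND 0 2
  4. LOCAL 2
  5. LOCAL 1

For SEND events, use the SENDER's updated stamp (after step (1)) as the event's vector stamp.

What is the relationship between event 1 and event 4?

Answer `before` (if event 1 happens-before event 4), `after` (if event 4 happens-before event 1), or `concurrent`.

Answer: before

Derivation:
Initial: VV[0]=[0, 0, 0]
Initial: VV[1]=[0, 0, 0]
Initial: VV[2]=[0, 0, 0]
Event 1: SEND 0->1: VV[0][0]++ -> VV[0]=[1, 0, 0], msg_vec=[1, 0, 0]; VV[1]=max(VV[1],msg_vec) then VV[1][1]++ -> VV[1]=[1, 1, 0]
Event 2: LOCAL 0: VV[0][0]++ -> VV[0]=[2, 0, 0]
Event 3: SEND 0->2: VV[0][0]++ -> VV[0]=[3, 0, 0], msg_vec=[3, 0, 0]; VV[2]=max(VV[2],msg_vec) then VV[2][2]++ -> VV[2]=[3, 0, 1]
Event 4: LOCAL 2: VV[2][2]++ -> VV[2]=[3, 0, 2]
Event 5: LOCAL 1: VV[1][1]++ -> VV[1]=[1, 2, 0]
Event 1 stamp: [1, 0, 0]
Event 4 stamp: [3, 0, 2]
[1, 0, 0] <= [3, 0, 2]? True
[3, 0, 2] <= [1, 0, 0]? False
Relation: before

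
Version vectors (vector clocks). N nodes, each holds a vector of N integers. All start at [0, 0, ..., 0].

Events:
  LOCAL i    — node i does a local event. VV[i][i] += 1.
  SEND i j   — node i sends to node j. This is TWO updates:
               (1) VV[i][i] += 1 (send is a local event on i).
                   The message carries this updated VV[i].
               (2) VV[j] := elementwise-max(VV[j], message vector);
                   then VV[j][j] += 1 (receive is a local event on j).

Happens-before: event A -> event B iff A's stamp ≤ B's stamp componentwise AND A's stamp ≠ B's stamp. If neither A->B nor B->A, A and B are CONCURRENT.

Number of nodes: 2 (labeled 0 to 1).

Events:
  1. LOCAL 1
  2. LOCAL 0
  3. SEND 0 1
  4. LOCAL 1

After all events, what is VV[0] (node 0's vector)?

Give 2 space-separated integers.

Answer: 2 0

Derivation:
Initial: VV[0]=[0, 0]
Initial: VV[1]=[0, 0]
Event 1: LOCAL 1: VV[1][1]++ -> VV[1]=[0, 1]
Event 2: LOCAL 0: VV[0][0]++ -> VV[0]=[1, 0]
Event 3: SEND 0->1: VV[0][0]++ -> VV[0]=[2, 0], msg_vec=[2, 0]; VV[1]=max(VV[1],msg_vec) then VV[1][1]++ -> VV[1]=[2, 2]
Event 4: LOCAL 1: VV[1][1]++ -> VV[1]=[2, 3]
Final vectors: VV[0]=[2, 0]; VV[1]=[2, 3]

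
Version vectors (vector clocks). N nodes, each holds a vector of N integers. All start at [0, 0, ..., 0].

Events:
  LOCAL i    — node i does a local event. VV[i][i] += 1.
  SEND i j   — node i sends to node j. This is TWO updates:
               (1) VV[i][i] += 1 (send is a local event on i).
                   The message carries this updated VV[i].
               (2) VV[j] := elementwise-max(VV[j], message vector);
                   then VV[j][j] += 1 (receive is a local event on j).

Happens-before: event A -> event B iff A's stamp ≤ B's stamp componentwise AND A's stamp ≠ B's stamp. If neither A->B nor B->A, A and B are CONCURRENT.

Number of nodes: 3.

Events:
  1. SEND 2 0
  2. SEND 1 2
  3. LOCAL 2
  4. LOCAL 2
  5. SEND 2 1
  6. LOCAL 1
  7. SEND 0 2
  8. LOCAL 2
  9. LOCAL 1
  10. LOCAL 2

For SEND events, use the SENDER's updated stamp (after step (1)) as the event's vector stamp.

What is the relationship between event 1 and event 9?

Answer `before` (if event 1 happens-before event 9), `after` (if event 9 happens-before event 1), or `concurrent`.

Answer: before

Derivation:
Initial: VV[0]=[0, 0, 0]
Initial: VV[1]=[0, 0, 0]
Initial: VV[2]=[0, 0, 0]
Event 1: SEND 2->0: VV[2][2]++ -> VV[2]=[0, 0, 1], msg_vec=[0, 0, 1]; VV[0]=max(VV[0],msg_vec) then VV[0][0]++ -> VV[0]=[1, 0, 1]
Event 2: SEND 1->2: VV[1][1]++ -> VV[1]=[0, 1, 0], msg_vec=[0, 1, 0]; VV[2]=max(VV[2],msg_vec) then VV[2][2]++ -> VV[2]=[0, 1, 2]
Event 3: LOCAL 2: VV[2][2]++ -> VV[2]=[0, 1, 3]
Event 4: LOCAL 2: VV[2][2]++ -> VV[2]=[0, 1, 4]
Event 5: SEND 2->1: VV[2][2]++ -> VV[2]=[0, 1, 5], msg_vec=[0, 1, 5]; VV[1]=max(VV[1],msg_vec) then VV[1][1]++ -> VV[1]=[0, 2, 5]
Event 6: LOCAL 1: VV[1][1]++ -> VV[1]=[0, 3, 5]
Event 7: SEND 0->2: VV[0][0]++ -> VV[0]=[2, 0, 1], msg_vec=[2, 0, 1]; VV[2]=max(VV[2],msg_vec) then VV[2][2]++ -> VV[2]=[2, 1, 6]
Event 8: LOCAL 2: VV[2][2]++ -> VV[2]=[2, 1, 7]
Event 9: LOCAL 1: VV[1][1]++ -> VV[1]=[0, 4, 5]
Event 10: LOCAL 2: VV[2][2]++ -> VV[2]=[2, 1, 8]
Event 1 stamp: [0, 0, 1]
Event 9 stamp: [0, 4, 5]
[0, 0, 1] <= [0, 4, 5]? True
[0, 4, 5] <= [0, 0, 1]? False
Relation: before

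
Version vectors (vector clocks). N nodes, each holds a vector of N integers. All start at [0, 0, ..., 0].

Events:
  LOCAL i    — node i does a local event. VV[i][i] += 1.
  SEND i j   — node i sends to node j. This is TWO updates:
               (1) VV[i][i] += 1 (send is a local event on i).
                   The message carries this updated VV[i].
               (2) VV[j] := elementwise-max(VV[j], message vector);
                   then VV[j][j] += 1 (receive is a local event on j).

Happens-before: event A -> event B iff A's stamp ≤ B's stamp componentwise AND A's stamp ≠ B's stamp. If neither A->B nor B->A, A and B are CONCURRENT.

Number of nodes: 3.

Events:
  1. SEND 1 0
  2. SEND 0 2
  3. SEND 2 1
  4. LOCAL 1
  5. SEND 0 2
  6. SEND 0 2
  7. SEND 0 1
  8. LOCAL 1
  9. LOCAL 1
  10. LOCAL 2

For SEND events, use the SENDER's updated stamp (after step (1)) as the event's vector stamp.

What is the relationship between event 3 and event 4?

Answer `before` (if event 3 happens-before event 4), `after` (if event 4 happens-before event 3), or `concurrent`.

Initial: VV[0]=[0, 0, 0]
Initial: VV[1]=[0, 0, 0]
Initial: VV[2]=[0, 0, 0]
Event 1: SEND 1->0: VV[1][1]++ -> VV[1]=[0, 1, 0], msg_vec=[0, 1, 0]; VV[0]=max(VV[0],msg_vec) then VV[0][0]++ -> VV[0]=[1, 1, 0]
Event 2: SEND 0->2: VV[0][0]++ -> VV[0]=[2, 1, 0], msg_vec=[2, 1, 0]; VV[2]=max(VV[2],msg_vec) then VV[2][2]++ -> VV[2]=[2, 1, 1]
Event 3: SEND 2->1: VV[2][2]++ -> VV[2]=[2, 1, 2], msg_vec=[2, 1, 2]; VV[1]=max(VV[1],msg_vec) then VV[1][1]++ -> VV[1]=[2, 2, 2]
Event 4: LOCAL 1: VV[1][1]++ -> VV[1]=[2, 3, 2]
Event 5: SEND 0->2: VV[0][0]++ -> VV[0]=[3, 1, 0], msg_vec=[3, 1, 0]; VV[2]=max(VV[2],msg_vec) then VV[2][2]++ -> VV[2]=[3, 1, 3]
Event 6: SEND 0->2: VV[0][0]++ -> VV[0]=[4, 1, 0], msg_vec=[4, 1, 0]; VV[2]=max(VV[2],msg_vec) then VV[2][2]++ -> VV[2]=[4, 1, 4]
Event 7: SEND 0->1: VV[0][0]++ -> VV[0]=[5, 1, 0], msg_vec=[5, 1, 0]; VV[1]=max(VV[1],msg_vec) then VV[1][1]++ -> VV[1]=[5, 4, 2]
Event 8: LOCAL 1: VV[1][1]++ -> VV[1]=[5, 5, 2]
Event 9: LOCAL 1: VV[1][1]++ -> VV[1]=[5, 6, 2]
Event 10: LOCAL 2: VV[2][2]++ -> VV[2]=[4, 1, 5]
Event 3 stamp: [2, 1, 2]
Event 4 stamp: [2, 3, 2]
[2, 1, 2] <= [2, 3, 2]? True
[2, 3, 2] <= [2, 1, 2]? False
Relation: before

Answer: before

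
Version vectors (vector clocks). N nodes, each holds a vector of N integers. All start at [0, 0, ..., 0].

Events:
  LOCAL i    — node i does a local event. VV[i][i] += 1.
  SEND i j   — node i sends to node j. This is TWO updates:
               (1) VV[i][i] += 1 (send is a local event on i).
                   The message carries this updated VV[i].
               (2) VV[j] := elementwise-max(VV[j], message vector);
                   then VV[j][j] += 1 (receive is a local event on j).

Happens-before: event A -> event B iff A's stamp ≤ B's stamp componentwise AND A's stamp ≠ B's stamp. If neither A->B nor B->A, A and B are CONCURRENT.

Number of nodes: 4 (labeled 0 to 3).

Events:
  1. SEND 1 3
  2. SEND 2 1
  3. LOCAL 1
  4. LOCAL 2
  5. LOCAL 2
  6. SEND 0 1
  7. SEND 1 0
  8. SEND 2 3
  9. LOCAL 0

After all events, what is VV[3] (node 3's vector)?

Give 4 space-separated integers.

Answer: 0 1 4 2

Derivation:
Initial: VV[0]=[0, 0, 0, 0]
Initial: VV[1]=[0, 0, 0, 0]
Initial: VV[2]=[0, 0, 0, 0]
Initial: VV[3]=[0, 0, 0, 0]
Event 1: SEND 1->3: VV[1][1]++ -> VV[1]=[0, 1, 0, 0], msg_vec=[0, 1, 0, 0]; VV[3]=max(VV[3],msg_vec) then VV[3][3]++ -> VV[3]=[0, 1, 0, 1]
Event 2: SEND 2->1: VV[2][2]++ -> VV[2]=[0, 0, 1, 0], msg_vec=[0, 0, 1, 0]; VV[1]=max(VV[1],msg_vec) then VV[1][1]++ -> VV[1]=[0, 2, 1, 0]
Event 3: LOCAL 1: VV[1][1]++ -> VV[1]=[0, 3, 1, 0]
Event 4: LOCAL 2: VV[2][2]++ -> VV[2]=[0, 0, 2, 0]
Event 5: LOCAL 2: VV[2][2]++ -> VV[2]=[0, 0, 3, 0]
Event 6: SEND 0->1: VV[0][0]++ -> VV[0]=[1, 0, 0, 0], msg_vec=[1, 0, 0, 0]; VV[1]=max(VV[1],msg_vec) then VV[1][1]++ -> VV[1]=[1, 4, 1, 0]
Event 7: SEND 1->0: VV[1][1]++ -> VV[1]=[1, 5, 1, 0], msg_vec=[1, 5, 1, 0]; VV[0]=max(VV[0],msg_vec) then VV[0][0]++ -> VV[0]=[2, 5, 1, 0]
Event 8: SEND 2->3: VV[2][2]++ -> VV[2]=[0, 0, 4, 0], msg_vec=[0, 0, 4, 0]; VV[3]=max(VV[3],msg_vec) then VV[3][3]++ -> VV[3]=[0, 1, 4, 2]
Event 9: LOCAL 0: VV[0][0]++ -> VV[0]=[3, 5, 1, 0]
Final vectors: VV[0]=[3, 5, 1, 0]; VV[1]=[1, 5, 1, 0]; VV[2]=[0, 0, 4, 0]; VV[3]=[0, 1, 4, 2]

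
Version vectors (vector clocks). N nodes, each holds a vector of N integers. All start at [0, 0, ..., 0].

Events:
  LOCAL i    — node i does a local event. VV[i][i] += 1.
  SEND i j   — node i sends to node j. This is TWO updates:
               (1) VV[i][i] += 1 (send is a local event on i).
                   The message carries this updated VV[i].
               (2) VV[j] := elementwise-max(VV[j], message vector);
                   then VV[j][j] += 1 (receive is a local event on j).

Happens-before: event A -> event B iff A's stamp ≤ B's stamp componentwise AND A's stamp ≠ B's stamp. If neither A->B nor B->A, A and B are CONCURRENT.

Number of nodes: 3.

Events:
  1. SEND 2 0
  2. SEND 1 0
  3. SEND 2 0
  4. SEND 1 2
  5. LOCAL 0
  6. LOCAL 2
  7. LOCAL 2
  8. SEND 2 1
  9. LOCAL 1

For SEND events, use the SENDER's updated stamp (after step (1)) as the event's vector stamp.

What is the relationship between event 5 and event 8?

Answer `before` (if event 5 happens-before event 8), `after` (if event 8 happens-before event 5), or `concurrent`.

Initial: VV[0]=[0, 0, 0]
Initial: VV[1]=[0, 0, 0]
Initial: VV[2]=[0, 0, 0]
Event 1: SEND 2->0: VV[2][2]++ -> VV[2]=[0, 0, 1], msg_vec=[0, 0, 1]; VV[0]=max(VV[0],msg_vec) then VV[0][0]++ -> VV[0]=[1, 0, 1]
Event 2: SEND 1->0: VV[1][1]++ -> VV[1]=[0, 1, 0], msg_vec=[0, 1, 0]; VV[0]=max(VV[0],msg_vec) then VV[0][0]++ -> VV[0]=[2, 1, 1]
Event 3: SEND 2->0: VV[2][2]++ -> VV[2]=[0, 0, 2], msg_vec=[0, 0, 2]; VV[0]=max(VV[0],msg_vec) then VV[0][0]++ -> VV[0]=[3, 1, 2]
Event 4: SEND 1->2: VV[1][1]++ -> VV[1]=[0, 2, 0], msg_vec=[0, 2, 0]; VV[2]=max(VV[2],msg_vec) then VV[2][2]++ -> VV[2]=[0, 2, 3]
Event 5: LOCAL 0: VV[0][0]++ -> VV[0]=[4, 1, 2]
Event 6: LOCAL 2: VV[2][2]++ -> VV[2]=[0, 2, 4]
Event 7: LOCAL 2: VV[2][2]++ -> VV[2]=[0, 2, 5]
Event 8: SEND 2->1: VV[2][2]++ -> VV[2]=[0, 2, 6], msg_vec=[0, 2, 6]; VV[1]=max(VV[1],msg_vec) then VV[1][1]++ -> VV[1]=[0, 3, 6]
Event 9: LOCAL 1: VV[1][1]++ -> VV[1]=[0, 4, 6]
Event 5 stamp: [4, 1, 2]
Event 8 stamp: [0, 2, 6]
[4, 1, 2] <= [0, 2, 6]? False
[0, 2, 6] <= [4, 1, 2]? False
Relation: concurrent

Answer: concurrent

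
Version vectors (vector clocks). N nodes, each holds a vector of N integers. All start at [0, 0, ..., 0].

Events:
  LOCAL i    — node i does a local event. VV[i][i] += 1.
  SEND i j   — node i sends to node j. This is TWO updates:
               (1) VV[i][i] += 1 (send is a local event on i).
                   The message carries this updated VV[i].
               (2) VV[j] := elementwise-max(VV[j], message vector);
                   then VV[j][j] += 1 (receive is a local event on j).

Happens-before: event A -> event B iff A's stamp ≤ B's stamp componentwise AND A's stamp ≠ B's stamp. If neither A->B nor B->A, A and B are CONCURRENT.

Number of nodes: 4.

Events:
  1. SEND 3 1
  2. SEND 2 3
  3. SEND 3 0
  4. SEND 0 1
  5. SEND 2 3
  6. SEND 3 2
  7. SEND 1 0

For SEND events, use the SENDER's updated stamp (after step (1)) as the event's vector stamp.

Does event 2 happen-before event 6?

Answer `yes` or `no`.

Initial: VV[0]=[0, 0, 0, 0]
Initial: VV[1]=[0, 0, 0, 0]
Initial: VV[2]=[0, 0, 0, 0]
Initial: VV[3]=[0, 0, 0, 0]
Event 1: SEND 3->1: VV[3][3]++ -> VV[3]=[0, 0, 0, 1], msg_vec=[0, 0, 0, 1]; VV[1]=max(VV[1],msg_vec) then VV[1][1]++ -> VV[1]=[0, 1, 0, 1]
Event 2: SEND 2->3: VV[2][2]++ -> VV[2]=[0, 0, 1, 0], msg_vec=[0, 0, 1, 0]; VV[3]=max(VV[3],msg_vec) then VV[3][3]++ -> VV[3]=[0, 0, 1, 2]
Event 3: SEND 3->0: VV[3][3]++ -> VV[3]=[0, 0, 1, 3], msg_vec=[0, 0, 1, 3]; VV[0]=max(VV[0],msg_vec) then VV[0][0]++ -> VV[0]=[1, 0, 1, 3]
Event 4: SEND 0->1: VV[0][0]++ -> VV[0]=[2, 0, 1, 3], msg_vec=[2, 0, 1, 3]; VV[1]=max(VV[1],msg_vec) then VV[1][1]++ -> VV[1]=[2, 2, 1, 3]
Event 5: SEND 2->3: VV[2][2]++ -> VV[2]=[0, 0, 2, 0], msg_vec=[0, 0, 2, 0]; VV[3]=max(VV[3],msg_vec) then VV[3][3]++ -> VV[3]=[0, 0, 2, 4]
Event 6: SEND 3->2: VV[3][3]++ -> VV[3]=[0, 0, 2, 5], msg_vec=[0, 0, 2, 5]; VV[2]=max(VV[2],msg_vec) then VV[2][2]++ -> VV[2]=[0, 0, 3, 5]
Event 7: SEND 1->0: VV[1][1]++ -> VV[1]=[2, 3, 1, 3], msg_vec=[2, 3, 1, 3]; VV[0]=max(VV[0],msg_vec) then VV[0][0]++ -> VV[0]=[3, 3, 1, 3]
Event 2 stamp: [0, 0, 1, 0]
Event 6 stamp: [0, 0, 2, 5]
[0, 0, 1, 0] <= [0, 0, 2, 5]? True. Equal? False. Happens-before: True

Answer: yes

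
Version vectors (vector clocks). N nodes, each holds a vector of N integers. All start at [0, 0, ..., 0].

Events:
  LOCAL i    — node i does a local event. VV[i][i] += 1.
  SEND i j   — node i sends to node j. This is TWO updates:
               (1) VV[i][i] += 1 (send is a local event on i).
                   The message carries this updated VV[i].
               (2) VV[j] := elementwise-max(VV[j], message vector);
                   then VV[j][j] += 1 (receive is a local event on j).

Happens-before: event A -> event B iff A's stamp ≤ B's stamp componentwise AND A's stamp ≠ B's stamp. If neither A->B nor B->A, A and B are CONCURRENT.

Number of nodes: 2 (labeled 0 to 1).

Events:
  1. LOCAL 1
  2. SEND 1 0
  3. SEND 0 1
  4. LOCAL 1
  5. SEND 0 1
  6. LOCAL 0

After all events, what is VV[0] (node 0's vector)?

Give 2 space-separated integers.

Initial: VV[0]=[0, 0]
Initial: VV[1]=[0, 0]
Event 1: LOCAL 1: VV[1][1]++ -> VV[1]=[0, 1]
Event 2: SEND 1->0: VV[1][1]++ -> VV[1]=[0, 2], msg_vec=[0, 2]; VV[0]=max(VV[0],msg_vec) then VV[0][0]++ -> VV[0]=[1, 2]
Event 3: SEND 0->1: VV[0][0]++ -> VV[0]=[2, 2], msg_vec=[2, 2]; VV[1]=max(VV[1],msg_vec) then VV[1][1]++ -> VV[1]=[2, 3]
Event 4: LOCAL 1: VV[1][1]++ -> VV[1]=[2, 4]
Event 5: SEND 0->1: VV[0][0]++ -> VV[0]=[3, 2], msg_vec=[3, 2]; VV[1]=max(VV[1],msg_vec) then VV[1][1]++ -> VV[1]=[3, 5]
Event 6: LOCAL 0: VV[0][0]++ -> VV[0]=[4, 2]
Final vectors: VV[0]=[4, 2]; VV[1]=[3, 5]

Answer: 4 2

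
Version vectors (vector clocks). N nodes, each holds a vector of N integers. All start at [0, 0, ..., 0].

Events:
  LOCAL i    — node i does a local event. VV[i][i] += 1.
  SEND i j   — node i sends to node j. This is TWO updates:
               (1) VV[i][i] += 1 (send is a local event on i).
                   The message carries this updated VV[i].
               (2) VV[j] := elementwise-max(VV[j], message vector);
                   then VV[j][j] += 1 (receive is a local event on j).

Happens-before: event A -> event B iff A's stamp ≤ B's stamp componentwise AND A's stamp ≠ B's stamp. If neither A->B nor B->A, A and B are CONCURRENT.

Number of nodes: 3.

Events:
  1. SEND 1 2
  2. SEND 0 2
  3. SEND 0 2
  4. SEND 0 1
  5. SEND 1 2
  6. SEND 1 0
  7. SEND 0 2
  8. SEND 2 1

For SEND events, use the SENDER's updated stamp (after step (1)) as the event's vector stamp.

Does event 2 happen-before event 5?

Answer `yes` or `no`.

Initial: VV[0]=[0, 0, 0]
Initial: VV[1]=[0, 0, 0]
Initial: VV[2]=[0, 0, 0]
Event 1: SEND 1->2: VV[1][1]++ -> VV[1]=[0, 1, 0], msg_vec=[0, 1, 0]; VV[2]=max(VV[2],msg_vec) then VV[2][2]++ -> VV[2]=[0, 1, 1]
Event 2: SEND 0->2: VV[0][0]++ -> VV[0]=[1, 0, 0], msg_vec=[1, 0, 0]; VV[2]=max(VV[2],msg_vec) then VV[2][2]++ -> VV[2]=[1, 1, 2]
Event 3: SEND 0->2: VV[0][0]++ -> VV[0]=[2, 0, 0], msg_vec=[2, 0, 0]; VV[2]=max(VV[2],msg_vec) then VV[2][2]++ -> VV[2]=[2, 1, 3]
Event 4: SEND 0->1: VV[0][0]++ -> VV[0]=[3, 0, 0], msg_vec=[3, 0, 0]; VV[1]=max(VV[1],msg_vec) then VV[1][1]++ -> VV[1]=[3, 2, 0]
Event 5: SEND 1->2: VV[1][1]++ -> VV[1]=[3, 3, 0], msg_vec=[3, 3, 0]; VV[2]=max(VV[2],msg_vec) then VV[2][2]++ -> VV[2]=[3, 3, 4]
Event 6: SEND 1->0: VV[1][1]++ -> VV[1]=[3, 4, 0], msg_vec=[3, 4, 0]; VV[0]=max(VV[0],msg_vec) then VV[0][0]++ -> VV[0]=[4, 4, 0]
Event 7: SEND 0->2: VV[0][0]++ -> VV[0]=[5, 4, 0], msg_vec=[5, 4, 0]; VV[2]=max(VV[2],msg_vec) then VV[2][2]++ -> VV[2]=[5, 4, 5]
Event 8: SEND 2->1: VV[2][2]++ -> VV[2]=[5, 4, 6], msg_vec=[5, 4, 6]; VV[1]=max(VV[1],msg_vec) then VV[1][1]++ -> VV[1]=[5, 5, 6]
Event 2 stamp: [1, 0, 0]
Event 5 stamp: [3, 3, 0]
[1, 0, 0] <= [3, 3, 0]? True. Equal? False. Happens-before: True

Answer: yes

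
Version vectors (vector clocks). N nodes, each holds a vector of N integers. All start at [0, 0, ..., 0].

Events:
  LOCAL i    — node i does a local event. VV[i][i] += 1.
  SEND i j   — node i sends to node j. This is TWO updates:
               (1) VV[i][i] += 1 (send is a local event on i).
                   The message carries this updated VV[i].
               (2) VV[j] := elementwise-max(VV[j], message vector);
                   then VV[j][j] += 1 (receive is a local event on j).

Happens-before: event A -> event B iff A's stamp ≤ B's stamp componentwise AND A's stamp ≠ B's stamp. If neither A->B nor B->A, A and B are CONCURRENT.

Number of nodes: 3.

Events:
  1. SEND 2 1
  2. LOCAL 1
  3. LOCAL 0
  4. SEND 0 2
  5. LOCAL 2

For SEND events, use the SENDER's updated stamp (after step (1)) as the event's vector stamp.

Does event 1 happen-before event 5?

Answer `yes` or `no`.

Answer: yes

Derivation:
Initial: VV[0]=[0, 0, 0]
Initial: VV[1]=[0, 0, 0]
Initial: VV[2]=[0, 0, 0]
Event 1: SEND 2->1: VV[2][2]++ -> VV[2]=[0, 0, 1], msg_vec=[0, 0, 1]; VV[1]=max(VV[1],msg_vec) then VV[1][1]++ -> VV[1]=[0, 1, 1]
Event 2: LOCAL 1: VV[1][1]++ -> VV[1]=[0, 2, 1]
Event 3: LOCAL 0: VV[0][0]++ -> VV[0]=[1, 0, 0]
Event 4: SEND 0->2: VV[0][0]++ -> VV[0]=[2, 0, 0], msg_vec=[2, 0, 0]; VV[2]=max(VV[2],msg_vec) then VV[2][2]++ -> VV[2]=[2, 0, 2]
Event 5: LOCAL 2: VV[2][2]++ -> VV[2]=[2, 0, 3]
Event 1 stamp: [0, 0, 1]
Event 5 stamp: [2, 0, 3]
[0, 0, 1] <= [2, 0, 3]? True. Equal? False. Happens-before: True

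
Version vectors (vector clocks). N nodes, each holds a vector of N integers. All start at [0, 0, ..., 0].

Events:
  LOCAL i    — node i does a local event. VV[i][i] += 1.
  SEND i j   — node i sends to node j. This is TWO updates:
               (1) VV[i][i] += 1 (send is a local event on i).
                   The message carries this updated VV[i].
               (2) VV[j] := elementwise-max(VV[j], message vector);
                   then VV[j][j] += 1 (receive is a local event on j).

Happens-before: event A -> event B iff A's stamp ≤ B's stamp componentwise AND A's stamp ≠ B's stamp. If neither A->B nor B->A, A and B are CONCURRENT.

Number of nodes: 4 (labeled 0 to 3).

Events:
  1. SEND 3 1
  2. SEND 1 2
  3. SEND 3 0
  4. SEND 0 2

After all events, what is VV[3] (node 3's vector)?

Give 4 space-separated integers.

Initial: VV[0]=[0, 0, 0, 0]
Initial: VV[1]=[0, 0, 0, 0]
Initial: VV[2]=[0, 0, 0, 0]
Initial: VV[3]=[0, 0, 0, 0]
Event 1: SEND 3->1: VV[3][3]++ -> VV[3]=[0, 0, 0, 1], msg_vec=[0, 0, 0, 1]; VV[1]=max(VV[1],msg_vec) then VV[1][1]++ -> VV[1]=[0, 1, 0, 1]
Event 2: SEND 1->2: VV[1][1]++ -> VV[1]=[0, 2, 0, 1], msg_vec=[0, 2, 0, 1]; VV[2]=max(VV[2],msg_vec) then VV[2][2]++ -> VV[2]=[0, 2, 1, 1]
Event 3: SEND 3->0: VV[3][3]++ -> VV[3]=[0, 0, 0, 2], msg_vec=[0, 0, 0, 2]; VV[0]=max(VV[0],msg_vec) then VV[0][0]++ -> VV[0]=[1, 0, 0, 2]
Event 4: SEND 0->2: VV[0][0]++ -> VV[0]=[2, 0, 0, 2], msg_vec=[2, 0, 0, 2]; VV[2]=max(VV[2],msg_vec) then VV[2][2]++ -> VV[2]=[2, 2, 2, 2]
Final vectors: VV[0]=[2, 0, 0, 2]; VV[1]=[0, 2, 0, 1]; VV[2]=[2, 2, 2, 2]; VV[3]=[0, 0, 0, 2]

Answer: 0 0 0 2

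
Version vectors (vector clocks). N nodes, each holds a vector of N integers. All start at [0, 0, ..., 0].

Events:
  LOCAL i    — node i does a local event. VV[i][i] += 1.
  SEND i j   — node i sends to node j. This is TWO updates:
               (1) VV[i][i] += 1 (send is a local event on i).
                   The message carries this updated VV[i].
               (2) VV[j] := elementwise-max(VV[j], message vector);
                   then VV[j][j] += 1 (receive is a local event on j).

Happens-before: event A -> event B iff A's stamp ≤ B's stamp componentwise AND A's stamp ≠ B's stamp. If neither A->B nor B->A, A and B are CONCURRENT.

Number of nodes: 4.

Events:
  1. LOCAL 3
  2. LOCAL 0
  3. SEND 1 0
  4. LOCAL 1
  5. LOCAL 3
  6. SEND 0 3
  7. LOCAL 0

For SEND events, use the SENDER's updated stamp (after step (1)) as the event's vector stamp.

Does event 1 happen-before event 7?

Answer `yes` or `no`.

Initial: VV[0]=[0, 0, 0, 0]
Initial: VV[1]=[0, 0, 0, 0]
Initial: VV[2]=[0, 0, 0, 0]
Initial: VV[3]=[0, 0, 0, 0]
Event 1: LOCAL 3: VV[3][3]++ -> VV[3]=[0, 0, 0, 1]
Event 2: LOCAL 0: VV[0][0]++ -> VV[0]=[1, 0, 0, 0]
Event 3: SEND 1->0: VV[1][1]++ -> VV[1]=[0, 1, 0, 0], msg_vec=[0, 1, 0, 0]; VV[0]=max(VV[0],msg_vec) then VV[0][0]++ -> VV[0]=[2, 1, 0, 0]
Event 4: LOCAL 1: VV[1][1]++ -> VV[1]=[0, 2, 0, 0]
Event 5: LOCAL 3: VV[3][3]++ -> VV[3]=[0, 0, 0, 2]
Event 6: SEND 0->3: VV[0][0]++ -> VV[0]=[3, 1, 0, 0], msg_vec=[3, 1, 0, 0]; VV[3]=max(VV[3],msg_vec) then VV[3][3]++ -> VV[3]=[3, 1, 0, 3]
Event 7: LOCAL 0: VV[0][0]++ -> VV[0]=[4, 1, 0, 0]
Event 1 stamp: [0, 0, 0, 1]
Event 7 stamp: [4, 1, 0, 0]
[0, 0, 0, 1] <= [4, 1, 0, 0]? False. Equal? False. Happens-before: False

Answer: no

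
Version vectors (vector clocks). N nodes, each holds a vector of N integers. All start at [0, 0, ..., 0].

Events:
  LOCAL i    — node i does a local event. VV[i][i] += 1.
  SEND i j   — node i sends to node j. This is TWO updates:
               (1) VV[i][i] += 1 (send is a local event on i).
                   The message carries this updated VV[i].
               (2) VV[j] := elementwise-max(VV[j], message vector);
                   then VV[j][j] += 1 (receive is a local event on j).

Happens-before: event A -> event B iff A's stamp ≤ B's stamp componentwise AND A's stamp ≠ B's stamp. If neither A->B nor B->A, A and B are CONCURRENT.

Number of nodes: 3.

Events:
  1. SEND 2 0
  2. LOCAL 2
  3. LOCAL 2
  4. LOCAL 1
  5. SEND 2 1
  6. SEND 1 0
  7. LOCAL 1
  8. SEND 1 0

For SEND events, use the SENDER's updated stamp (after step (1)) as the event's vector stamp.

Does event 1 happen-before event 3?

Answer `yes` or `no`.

Answer: yes

Derivation:
Initial: VV[0]=[0, 0, 0]
Initial: VV[1]=[0, 0, 0]
Initial: VV[2]=[0, 0, 0]
Event 1: SEND 2->0: VV[2][2]++ -> VV[2]=[0, 0, 1], msg_vec=[0, 0, 1]; VV[0]=max(VV[0],msg_vec) then VV[0][0]++ -> VV[0]=[1, 0, 1]
Event 2: LOCAL 2: VV[2][2]++ -> VV[2]=[0, 0, 2]
Event 3: LOCAL 2: VV[2][2]++ -> VV[2]=[0, 0, 3]
Event 4: LOCAL 1: VV[1][1]++ -> VV[1]=[0, 1, 0]
Event 5: SEND 2->1: VV[2][2]++ -> VV[2]=[0, 0, 4], msg_vec=[0, 0, 4]; VV[1]=max(VV[1],msg_vec) then VV[1][1]++ -> VV[1]=[0, 2, 4]
Event 6: SEND 1->0: VV[1][1]++ -> VV[1]=[0, 3, 4], msg_vec=[0, 3, 4]; VV[0]=max(VV[0],msg_vec) then VV[0][0]++ -> VV[0]=[2, 3, 4]
Event 7: LOCAL 1: VV[1][1]++ -> VV[1]=[0, 4, 4]
Event 8: SEND 1->0: VV[1][1]++ -> VV[1]=[0, 5, 4], msg_vec=[0, 5, 4]; VV[0]=max(VV[0],msg_vec) then VV[0][0]++ -> VV[0]=[3, 5, 4]
Event 1 stamp: [0, 0, 1]
Event 3 stamp: [0, 0, 3]
[0, 0, 1] <= [0, 0, 3]? True. Equal? False. Happens-before: True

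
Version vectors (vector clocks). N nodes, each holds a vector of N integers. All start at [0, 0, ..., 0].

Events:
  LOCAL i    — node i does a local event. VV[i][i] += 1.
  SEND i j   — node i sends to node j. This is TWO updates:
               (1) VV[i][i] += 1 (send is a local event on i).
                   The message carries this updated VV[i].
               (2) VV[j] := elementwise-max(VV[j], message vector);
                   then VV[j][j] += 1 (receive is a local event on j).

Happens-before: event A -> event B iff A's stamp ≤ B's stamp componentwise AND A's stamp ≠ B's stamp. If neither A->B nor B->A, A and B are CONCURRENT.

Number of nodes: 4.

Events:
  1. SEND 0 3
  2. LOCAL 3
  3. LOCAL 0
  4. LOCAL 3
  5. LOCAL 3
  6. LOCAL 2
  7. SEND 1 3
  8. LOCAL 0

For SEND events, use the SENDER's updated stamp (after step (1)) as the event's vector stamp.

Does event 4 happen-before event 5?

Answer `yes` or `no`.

Initial: VV[0]=[0, 0, 0, 0]
Initial: VV[1]=[0, 0, 0, 0]
Initial: VV[2]=[0, 0, 0, 0]
Initial: VV[3]=[0, 0, 0, 0]
Event 1: SEND 0->3: VV[0][0]++ -> VV[0]=[1, 0, 0, 0], msg_vec=[1, 0, 0, 0]; VV[3]=max(VV[3],msg_vec) then VV[3][3]++ -> VV[3]=[1, 0, 0, 1]
Event 2: LOCAL 3: VV[3][3]++ -> VV[3]=[1, 0, 0, 2]
Event 3: LOCAL 0: VV[0][0]++ -> VV[0]=[2, 0, 0, 0]
Event 4: LOCAL 3: VV[3][3]++ -> VV[3]=[1, 0, 0, 3]
Event 5: LOCAL 3: VV[3][3]++ -> VV[3]=[1, 0, 0, 4]
Event 6: LOCAL 2: VV[2][2]++ -> VV[2]=[0, 0, 1, 0]
Event 7: SEND 1->3: VV[1][1]++ -> VV[1]=[0, 1, 0, 0], msg_vec=[0, 1, 0, 0]; VV[3]=max(VV[3],msg_vec) then VV[3][3]++ -> VV[3]=[1, 1, 0, 5]
Event 8: LOCAL 0: VV[0][0]++ -> VV[0]=[3, 0, 0, 0]
Event 4 stamp: [1, 0, 0, 3]
Event 5 stamp: [1, 0, 0, 4]
[1, 0, 0, 3] <= [1, 0, 0, 4]? True. Equal? False. Happens-before: True

Answer: yes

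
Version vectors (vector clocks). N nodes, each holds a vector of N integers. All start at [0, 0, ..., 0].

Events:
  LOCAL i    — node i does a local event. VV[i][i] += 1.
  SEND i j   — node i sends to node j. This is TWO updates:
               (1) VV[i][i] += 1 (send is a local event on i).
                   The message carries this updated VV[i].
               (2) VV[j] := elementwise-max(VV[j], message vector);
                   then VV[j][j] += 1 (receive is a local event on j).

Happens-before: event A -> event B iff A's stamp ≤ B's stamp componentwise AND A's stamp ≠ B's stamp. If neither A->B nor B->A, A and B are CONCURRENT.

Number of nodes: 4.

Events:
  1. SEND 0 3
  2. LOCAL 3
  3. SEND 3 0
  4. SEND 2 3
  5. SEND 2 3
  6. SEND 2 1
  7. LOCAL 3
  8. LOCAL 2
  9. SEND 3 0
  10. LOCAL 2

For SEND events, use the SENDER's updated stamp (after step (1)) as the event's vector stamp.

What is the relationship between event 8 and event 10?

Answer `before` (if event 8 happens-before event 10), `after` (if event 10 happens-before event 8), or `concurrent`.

Initial: VV[0]=[0, 0, 0, 0]
Initial: VV[1]=[0, 0, 0, 0]
Initial: VV[2]=[0, 0, 0, 0]
Initial: VV[3]=[0, 0, 0, 0]
Event 1: SEND 0->3: VV[0][0]++ -> VV[0]=[1, 0, 0, 0], msg_vec=[1, 0, 0, 0]; VV[3]=max(VV[3],msg_vec) then VV[3][3]++ -> VV[3]=[1, 0, 0, 1]
Event 2: LOCAL 3: VV[3][3]++ -> VV[3]=[1, 0, 0, 2]
Event 3: SEND 3->0: VV[3][3]++ -> VV[3]=[1, 0, 0, 3], msg_vec=[1, 0, 0, 3]; VV[0]=max(VV[0],msg_vec) then VV[0][0]++ -> VV[0]=[2, 0, 0, 3]
Event 4: SEND 2->3: VV[2][2]++ -> VV[2]=[0, 0, 1, 0], msg_vec=[0, 0, 1, 0]; VV[3]=max(VV[3],msg_vec) then VV[3][3]++ -> VV[3]=[1, 0, 1, 4]
Event 5: SEND 2->3: VV[2][2]++ -> VV[2]=[0, 0, 2, 0], msg_vec=[0, 0, 2, 0]; VV[3]=max(VV[3],msg_vec) then VV[3][3]++ -> VV[3]=[1, 0, 2, 5]
Event 6: SEND 2->1: VV[2][2]++ -> VV[2]=[0, 0, 3, 0], msg_vec=[0, 0, 3, 0]; VV[1]=max(VV[1],msg_vec) then VV[1][1]++ -> VV[1]=[0, 1, 3, 0]
Event 7: LOCAL 3: VV[3][3]++ -> VV[3]=[1, 0, 2, 6]
Event 8: LOCAL 2: VV[2][2]++ -> VV[2]=[0, 0, 4, 0]
Event 9: SEND 3->0: VV[3][3]++ -> VV[3]=[1, 0, 2, 7], msg_vec=[1, 0, 2, 7]; VV[0]=max(VV[0],msg_vec) then VV[0][0]++ -> VV[0]=[3, 0, 2, 7]
Event 10: LOCAL 2: VV[2][2]++ -> VV[2]=[0, 0, 5, 0]
Event 8 stamp: [0, 0, 4, 0]
Event 10 stamp: [0, 0, 5, 0]
[0, 0, 4, 0] <= [0, 0, 5, 0]? True
[0, 0, 5, 0] <= [0, 0, 4, 0]? False
Relation: before

Answer: before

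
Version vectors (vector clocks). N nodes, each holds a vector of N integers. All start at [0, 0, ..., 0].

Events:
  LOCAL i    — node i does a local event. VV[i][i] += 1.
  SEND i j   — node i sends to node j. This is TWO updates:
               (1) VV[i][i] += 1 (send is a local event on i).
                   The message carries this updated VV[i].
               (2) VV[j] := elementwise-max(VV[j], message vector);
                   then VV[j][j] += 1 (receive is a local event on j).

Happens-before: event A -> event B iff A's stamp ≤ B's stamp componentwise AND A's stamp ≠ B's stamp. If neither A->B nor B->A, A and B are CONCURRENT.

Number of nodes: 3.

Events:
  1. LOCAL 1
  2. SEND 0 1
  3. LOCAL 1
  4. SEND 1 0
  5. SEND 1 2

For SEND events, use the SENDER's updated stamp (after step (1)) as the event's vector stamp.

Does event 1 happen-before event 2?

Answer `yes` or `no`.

Initial: VV[0]=[0, 0, 0]
Initial: VV[1]=[0, 0, 0]
Initial: VV[2]=[0, 0, 0]
Event 1: LOCAL 1: VV[1][1]++ -> VV[1]=[0, 1, 0]
Event 2: SEND 0->1: VV[0][0]++ -> VV[0]=[1, 0, 0], msg_vec=[1, 0, 0]; VV[1]=max(VV[1],msg_vec) then VV[1][1]++ -> VV[1]=[1, 2, 0]
Event 3: LOCAL 1: VV[1][1]++ -> VV[1]=[1, 3, 0]
Event 4: SEND 1->0: VV[1][1]++ -> VV[1]=[1, 4, 0], msg_vec=[1, 4, 0]; VV[0]=max(VV[0],msg_vec) then VV[0][0]++ -> VV[0]=[2, 4, 0]
Event 5: SEND 1->2: VV[1][1]++ -> VV[1]=[1, 5, 0], msg_vec=[1, 5, 0]; VV[2]=max(VV[2],msg_vec) then VV[2][2]++ -> VV[2]=[1, 5, 1]
Event 1 stamp: [0, 1, 0]
Event 2 stamp: [1, 0, 0]
[0, 1, 0] <= [1, 0, 0]? False. Equal? False. Happens-before: False

Answer: no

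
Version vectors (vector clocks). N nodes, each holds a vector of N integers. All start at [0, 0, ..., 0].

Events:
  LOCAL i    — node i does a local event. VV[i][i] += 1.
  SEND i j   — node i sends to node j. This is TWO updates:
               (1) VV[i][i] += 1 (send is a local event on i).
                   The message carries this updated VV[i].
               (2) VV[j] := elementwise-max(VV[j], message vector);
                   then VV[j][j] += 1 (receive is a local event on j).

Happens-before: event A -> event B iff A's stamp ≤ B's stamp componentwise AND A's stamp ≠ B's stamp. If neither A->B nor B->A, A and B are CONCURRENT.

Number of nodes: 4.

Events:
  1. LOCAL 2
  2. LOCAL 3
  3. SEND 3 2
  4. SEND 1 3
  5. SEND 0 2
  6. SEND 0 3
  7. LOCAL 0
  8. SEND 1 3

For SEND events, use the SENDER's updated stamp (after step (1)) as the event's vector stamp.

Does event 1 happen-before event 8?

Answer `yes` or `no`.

Answer: no

Derivation:
Initial: VV[0]=[0, 0, 0, 0]
Initial: VV[1]=[0, 0, 0, 0]
Initial: VV[2]=[0, 0, 0, 0]
Initial: VV[3]=[0, 0, 0, 0]
Event 1: LOCAL 2: VV[2][2]++ -> VV[2]=[0, 0, 1, 0]
Event 2: LOCAL 3: VV[3][3]++ -> VV[3]=[0, 0, 0, 1]
Event 3: SEND 3->2: VV[3][3]++ -> VV[3]=[0, 0, 0, 2], msg_vec=[0, 0, 0, 2]; VV[2]=max(VV[2],msg_vec) then VV[2][2]++ -> VV[2]=[0, 0, 2, 2]
Event 4: SEND 1->3: VV[1][1]++ -> VV[1]=[0, 1, 0, 0], msg_vec=[0, 1, 0, 0]; VV[3]=max(VV[3],msg_vec) then VV[3][3]++ -> VV[3]=[0, 1, 0, 3]
Event 5: SEND 0->2: VV[0][0]++ -> VV[0]=[1, 0, 0, 0], msg_vec=[1, 0, 0, 0]; VV[2]=max(VV[2],msg_vec) then VV[2][2]++ -> VV[2]=[1, 0, 3, 2]
Event 6: SEND 0->3: VV[0][0]++ -> VV[0]=[2, 0, 0, 0], msg_vec=[2, 0, 0, 0]; VV[3]=max(VV[3],msg_vec) then VV[3][3]++ -> VV[3]=[2, 1, 0, 4]
Event 7: LOCAL 0: VV[0][0]++ -> VV[0]=[3, 0, 0, 0]
Event 8: SEND 1->3: VV[1][1]++ -> VV[1]=[0, 2, 0, 0], msg_vec=[0, 2, 0, 0]; VV[3]=max(VV[3],msg_vec) then VV[3][3]++ -> VV[3]=[2, 2, 0, 5]
Event 1 stamp: [0, 0, 1, 0]
Event 8 stamp: [0, 2, 0, 0]
[0, 0, 1, 0] <= [0, 2, 0, 0]? False. Equal? False. Happens-before: False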